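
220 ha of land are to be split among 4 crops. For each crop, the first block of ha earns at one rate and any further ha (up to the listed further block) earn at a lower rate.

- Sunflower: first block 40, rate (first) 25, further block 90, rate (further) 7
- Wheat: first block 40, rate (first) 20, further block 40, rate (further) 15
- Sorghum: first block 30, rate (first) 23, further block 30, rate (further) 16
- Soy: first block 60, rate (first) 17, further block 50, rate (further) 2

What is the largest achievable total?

Order all 8 blocks by rate: Sunflower/T1 25 > Sorghum/T1 23 > Wheat/T1 20 > Soy/T1 17 > Sorghum/T2 16 > Wheat/T2 15 > Sunflower/T2 7 > Soy/T2 2.
Sunflower/T1 (25): +40 → 180 left.
Sorghum/T1 (23): +30 → 150 left.
Wheat T1 at 20: fill all 40 → 110 left.
Soy T1 at 17: fill all 60 → 50 left.
Sorghum T2 at 16: fill all 30 → 20 left.
20 remain; put them into Wheat T2 at 15.
Total = 25×40 + 23×30 + 20×40 + 17×60 + 16×30 + 15×20 = 4290.

4290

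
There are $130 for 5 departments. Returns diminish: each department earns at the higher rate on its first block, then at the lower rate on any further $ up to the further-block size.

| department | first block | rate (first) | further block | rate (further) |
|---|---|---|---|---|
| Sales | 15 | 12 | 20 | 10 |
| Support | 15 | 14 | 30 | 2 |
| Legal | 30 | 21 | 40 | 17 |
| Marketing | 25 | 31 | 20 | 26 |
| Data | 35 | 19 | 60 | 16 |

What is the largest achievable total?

Rank every tier by rate: Marketing/tier1 31 > Marketing/tier2 26 > Legal/tier1 21 > Data/tier1 19 > Legal/tier2 17 > Data/tier2 16 > Support/tier1 14 > Sales/tier1 12 > Sales/tier2 10 > Support/tier2 2.
Marketing tier1 at 31: fill all 25 → 105 left.
Marketing tier2 at 26: fill all 20 → 85 left.
Legal tier1 at 21: fill all 30 → 55 left.
Data/tier1 (19): +35 → 20 left.
Legal tier2 at 17: only 20 left, fill 20.
Total = 31×25 + 26×20 + 21×30 + 19×35 + 17×20 = 2930.

2930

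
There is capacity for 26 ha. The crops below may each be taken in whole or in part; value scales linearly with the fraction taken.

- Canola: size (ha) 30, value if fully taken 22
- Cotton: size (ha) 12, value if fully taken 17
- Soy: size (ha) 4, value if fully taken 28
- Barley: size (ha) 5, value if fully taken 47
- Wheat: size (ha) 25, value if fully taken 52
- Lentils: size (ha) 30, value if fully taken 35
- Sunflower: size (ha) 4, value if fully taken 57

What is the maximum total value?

159.04

Rank by value-to-size ratio: Sunflower 57/4≈14.2, Barley 47/5≈9.4, Soy 28/4≈7, Wheat 52/25≈2.08, Cotton 17/12≈1.42, Lentils 35/30≈1.17, Canola 22/30≈0.733.
All 4 ha of Sunflower fit (value 57) → 22 remain.
All 5 ha of Barley fit (value 47) → 17 remain.
All 4 ha of Soy fit (value 28) → 13 remain.
Only 13 ha remain; take 13/25 of Wheat for value 52×13/25 = 27.04.
Total value = 159.04.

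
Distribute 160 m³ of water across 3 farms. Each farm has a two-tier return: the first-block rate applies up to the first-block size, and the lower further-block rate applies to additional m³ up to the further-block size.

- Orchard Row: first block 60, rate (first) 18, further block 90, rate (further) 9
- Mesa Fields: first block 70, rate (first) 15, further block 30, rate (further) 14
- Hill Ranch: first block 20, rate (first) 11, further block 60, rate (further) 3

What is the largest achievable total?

Treat each block as its own option and order by rate: Orchard Row/first 18 > Mesa Fields/first 15 > Mesa Fields/second 14 > Hill Ranch/first 11 > Orchard Row/second 9 > Hill Ranch/second 3.
Orchard Row first at 18: fill all 60 ; 100 left.
Mesa Fields first at 15: fill all 70 ; 30 left.
Fill Mesa Fields second block (30 at 14) ; 0 left.
Total = 18×60 + 15×70 + 14×30 = 2550.

2550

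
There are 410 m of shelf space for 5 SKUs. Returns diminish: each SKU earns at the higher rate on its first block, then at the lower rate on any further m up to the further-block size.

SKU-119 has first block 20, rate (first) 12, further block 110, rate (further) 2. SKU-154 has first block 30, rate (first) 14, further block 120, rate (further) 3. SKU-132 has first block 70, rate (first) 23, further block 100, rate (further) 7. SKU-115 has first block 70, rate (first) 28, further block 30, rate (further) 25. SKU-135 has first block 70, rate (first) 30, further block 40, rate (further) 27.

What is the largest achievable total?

8720

Treat each block as its own option and order by rate: SKU-135/tier1 30 > SKU-115/tier1 28 > SKU-135/tier2 27 > SKU-115/tier2 25 > SKU-132/tier1 23 > SKU-154/tier1 14 > SKU-119/tier1 12 > SKU-132/tier2 7 > SKU-154/tier2 3 > SKU-119/tier2 2.
Fill SKU-135 tier1 block (70 at 30) → 340 left.
Fill SKU-115 tier1 block (70 at 28) → 270 left.
SKU-135/tier2 (27): +40 → 230 left.
SKU-115 tier2 at 25: fill all 30 → 200 left.
Fill SKU-132 tier1 block (70 at 23) → 130 left.
Fill SKU-154 tier1 block (30 at 14) → 100 left.
Fill SKU-119 tier1 block (20 at 12) → 80 left.
SKU-132/tier2: +80 of 100 at 7; pool empty.
Total = 30×70 + 28×70 + 27×40 + 25×30 + 23×70 + 14×30 + 12×20 + 7×80 = 8720.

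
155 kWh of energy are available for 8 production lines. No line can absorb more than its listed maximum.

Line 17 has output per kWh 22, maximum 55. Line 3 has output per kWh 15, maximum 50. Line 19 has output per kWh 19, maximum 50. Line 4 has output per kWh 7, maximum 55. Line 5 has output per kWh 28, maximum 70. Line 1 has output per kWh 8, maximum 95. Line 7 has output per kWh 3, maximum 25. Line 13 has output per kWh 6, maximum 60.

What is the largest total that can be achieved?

Highest output per kWh first: Line 5 28 > Line 17 22 > Line 19 19 > Line 3 15 > Line 1 8 > Line 4 7 > Line 13 6 > Line 7 3.
Line 5 takes 70 to reach its cap of 70 ; 85 left.
Line 17 takes 55 to reach its cap of 55 ; 30 left.
Only 30 left; Line 19 takes them to reach 30.
Total = 22×55 + 19×30 + 28×70 = 3740.

3740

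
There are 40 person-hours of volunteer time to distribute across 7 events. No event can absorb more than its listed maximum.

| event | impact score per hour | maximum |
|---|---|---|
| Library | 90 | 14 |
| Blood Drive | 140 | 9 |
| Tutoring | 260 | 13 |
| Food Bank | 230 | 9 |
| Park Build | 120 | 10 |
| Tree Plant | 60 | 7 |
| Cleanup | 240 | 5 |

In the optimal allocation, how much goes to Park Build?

Highest impact score per hour first: Tutoring 260 > Cleanup 240 > Food Bank 230 > Blood Drive 140 > Park Build 120 > Library 90 > Tree Plant 60.
Give Tutoring 13 to hit its cap of 13 → 27 left.
Cleanup takes 5 to reach its cap of 5 → 22 left.
Give Food Bank 9 to hit its cap of 9 → 13 left.
Blood Drive takes 9 to reach its cap of 9 → 4 left.
Only 4 left; Park Build takes them to reach 4.

4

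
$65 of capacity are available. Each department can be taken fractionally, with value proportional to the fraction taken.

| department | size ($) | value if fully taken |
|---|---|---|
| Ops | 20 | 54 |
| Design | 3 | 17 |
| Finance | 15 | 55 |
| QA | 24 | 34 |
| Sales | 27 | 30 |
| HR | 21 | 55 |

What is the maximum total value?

189.5

Best value per unit of size first: Design 17/3≈5.67, Finance 55/15≈3.67, Ops 54/20≈2.7, HR 55/21≈2.62, QA 34/24≈1.42, Sales 30/27≈1.11.
Take all of Design (3 $, value 17) — 62 $ left.
All 15 $ of Finance fit (value 55) — 47 remain.
Ops: take in full, 20 $ for value 54 — 27 left.
All 21 $ of HR fit (value 55) — 6 remain.
6 $ left: a 6/24 share of QA gives 34×6/24 = 8.5.
Total value = 189.5.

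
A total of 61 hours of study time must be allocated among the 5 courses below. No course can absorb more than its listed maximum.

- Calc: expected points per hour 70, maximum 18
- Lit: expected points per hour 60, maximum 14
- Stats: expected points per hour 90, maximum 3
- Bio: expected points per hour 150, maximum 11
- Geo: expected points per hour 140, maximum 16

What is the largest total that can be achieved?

Highest expected points per hour first: Bio 150 > Geo 140 > Stats 90 > Calc 70 > Lit 60.
Give Bio 11 to hit its cap of 11 ; 50 left.
Geo: +16 to 16 (cap) ; 34 left.
Stats: +3 to 3 (cap) ; 31 left.
Calc: +18 to 18 (cap) ; 13 left.
Only 13 left; Lit takes them to reach 13.
Total = 70×18 + 60×13 + 90×3 + 150×11 + 140×16 = 6200.

6200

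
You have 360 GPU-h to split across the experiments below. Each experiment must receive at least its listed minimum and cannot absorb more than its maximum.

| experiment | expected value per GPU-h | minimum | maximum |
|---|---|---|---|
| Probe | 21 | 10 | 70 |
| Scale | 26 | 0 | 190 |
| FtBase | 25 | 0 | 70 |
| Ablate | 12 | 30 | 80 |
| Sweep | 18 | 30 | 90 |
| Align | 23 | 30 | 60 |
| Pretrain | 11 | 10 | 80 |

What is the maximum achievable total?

Meeting every minimum uses 10+0+0+30+30+30+10 = 110 GPU-h, leaving 250.
Highest expected value per GPU-h first: Scale 26 > FtBase 25 > Align 23 > Probe 21 > Sweep 18 > Ablate 12 > Pretrain 11.
Scale takes 190 more to reach its cap of 190 — 60 left.
FtBase: +60 (room for 70) → 60. Pool exhausted.
Total = 21×10 + 26×190 + 25×60 + 12×30 + 18×30 + 23×30 + 11×10 = 8350.

8350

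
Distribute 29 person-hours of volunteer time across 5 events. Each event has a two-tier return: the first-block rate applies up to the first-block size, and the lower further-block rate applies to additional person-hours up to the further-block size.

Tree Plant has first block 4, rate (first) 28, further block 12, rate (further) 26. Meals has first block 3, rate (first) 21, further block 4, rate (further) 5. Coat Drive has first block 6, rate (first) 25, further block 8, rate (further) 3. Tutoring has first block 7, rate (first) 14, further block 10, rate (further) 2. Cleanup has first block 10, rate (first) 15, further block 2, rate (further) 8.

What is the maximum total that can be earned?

Rank every tier by rate: Tree Plant/tier1 28 > Tree Plant/tier2 26 > Coat Drive/tier1 25 > Meals/tier1 21 > Cleanup/tier1 15 > Tutoring/tier1 14 > Cleanup/tier2 8 > Meals/tier2 5 > Coat Drive/tier2 3 > Tutoring/tier2 2.
Tree Plant/tier1 (28): +4 → 25 left.
Tree Plant/tier2 (26): +12 → 13 left.
Coat Drive/tier1 (25): +6 → 7 left.
Meals tier1 at 21: fill all 3 → 4 left.
Cleanup/tier1: +4 of 10 at 15; pool empty.
Total = 28×4 + 26×12 + 25×6 + 21×3 + 15×4 = 697.

697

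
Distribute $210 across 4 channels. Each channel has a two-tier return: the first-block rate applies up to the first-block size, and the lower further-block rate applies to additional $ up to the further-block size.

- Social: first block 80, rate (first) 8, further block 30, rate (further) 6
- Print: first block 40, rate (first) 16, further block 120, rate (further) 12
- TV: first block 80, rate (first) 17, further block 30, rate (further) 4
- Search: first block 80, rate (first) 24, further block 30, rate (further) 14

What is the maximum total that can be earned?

Rank every tier by rate: Search/T1 24 > TV/T1 17 > Print/T1 16 > Search/T2 14 > Print/T2 12 > Social/T1 8 > Social/T2 6 > TV/T2 4.
Search/T1 (24): +80 → 130 left.
TV/T1 (17): +80 → 50 left.
Print/T1 (16): +40 → 10 left.
Search/T2: +10 of 30 at 14; pool empty.
Total = 24×80 + 17×80 + 16×40 + 14×10 = 4060.

4060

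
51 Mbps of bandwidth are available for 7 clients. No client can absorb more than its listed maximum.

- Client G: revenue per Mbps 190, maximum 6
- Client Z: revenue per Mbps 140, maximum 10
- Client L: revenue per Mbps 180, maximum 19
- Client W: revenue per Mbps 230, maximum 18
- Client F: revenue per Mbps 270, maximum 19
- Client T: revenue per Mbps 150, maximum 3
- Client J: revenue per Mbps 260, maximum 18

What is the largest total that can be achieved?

13030

Order the clients by revenue per Mbps: Client F 270 > Client J 260 > Client W 230 > Client G 190 > Client L 180 > Client T 150 > Client Z 140.
Client F: +19 to 19 (cap) → 32 left.
Client J takes 18 to reach its cap of 18 → 14 left.
Only 14 left; Client W takes them to reach 14.
Total = 230×14 + 270×19 + 260×18 = 13030.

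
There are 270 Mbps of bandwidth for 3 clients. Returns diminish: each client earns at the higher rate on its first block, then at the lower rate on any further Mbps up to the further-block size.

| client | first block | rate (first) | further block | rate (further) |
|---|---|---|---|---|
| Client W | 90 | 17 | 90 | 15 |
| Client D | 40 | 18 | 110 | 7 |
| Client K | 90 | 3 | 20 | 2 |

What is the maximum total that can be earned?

3950

Treat each block as its own option and order by rate: Client D/first 18 > Client W/first 17 > Client W/second 15 > Client D/second 7 > Client K/first 3 > Client K/second 2.
Client D first at 18: fill all 40 → 230 left.
Client W/first (17): +90 → 140 left.
Client W second at 15: fill all 90 → 50 left.
Client D/second: +50 of 110 at 7; pool empty.
Total = 18×40 + 17×90 + 15×90 + 7×50 = 3950.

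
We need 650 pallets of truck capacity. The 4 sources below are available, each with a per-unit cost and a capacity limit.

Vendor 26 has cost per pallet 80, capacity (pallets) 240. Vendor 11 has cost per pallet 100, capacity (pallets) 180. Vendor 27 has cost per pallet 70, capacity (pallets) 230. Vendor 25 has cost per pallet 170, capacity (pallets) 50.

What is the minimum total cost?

53300

Cheapest first:
Take 230 from Vendor 27 at 70 — need 420 more.
Take 240 from Vendor 26 at 80 — need 180 more.
Take 180 from Vendor 11 at 100 — need 0 more.
Vendor 25: unused.
Cost = 230×70 + 240×80 + 180×100 = 53300.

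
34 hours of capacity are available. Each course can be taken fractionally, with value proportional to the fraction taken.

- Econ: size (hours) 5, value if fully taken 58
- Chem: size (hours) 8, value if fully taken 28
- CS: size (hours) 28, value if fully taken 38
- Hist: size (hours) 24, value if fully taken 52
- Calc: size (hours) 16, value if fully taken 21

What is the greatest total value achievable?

Rank by value-to-size ratio: Econ 58/5≈11.6, Chem 28/8≈3.5, Hist 52/24≈2.17, CS 38/28≈1.36, Calc 21/16≈1.31.
All 5 hours of Econ fit (value 58) → 29 remain.
Take all of Chem (8 hours, value 28) → 21 hours left.
Only 21 hours remain; take 21/24 of Hist for value 52×21/24 = 45.5.
Total value = 131.5.

131.5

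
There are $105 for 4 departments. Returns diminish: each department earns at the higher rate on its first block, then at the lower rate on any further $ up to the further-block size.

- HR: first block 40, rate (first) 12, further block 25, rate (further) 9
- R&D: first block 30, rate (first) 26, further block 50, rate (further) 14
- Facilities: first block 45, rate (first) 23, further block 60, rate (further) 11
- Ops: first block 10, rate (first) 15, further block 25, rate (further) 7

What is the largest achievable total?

2245

Treat each block as its own option and order by rate: R&D/T1 26 > Facilities/T1 23 > Ops/T1 15 > R&D/T2 14 > HR/T1 12 > Facilities/T2 11 > HR/T2 9 > Ops/T2 7.
R&D/T1 (26): +30 → 75 left.
Facilities/T1 (23): +45 → 30 left.
Fill Ops T1 block (10 at 15) → 20 left.
R&D T2 at 14: only 20 left, fill 20.
Total = 26×30 + 23×45 + 15×10 + 14×20 = 2245.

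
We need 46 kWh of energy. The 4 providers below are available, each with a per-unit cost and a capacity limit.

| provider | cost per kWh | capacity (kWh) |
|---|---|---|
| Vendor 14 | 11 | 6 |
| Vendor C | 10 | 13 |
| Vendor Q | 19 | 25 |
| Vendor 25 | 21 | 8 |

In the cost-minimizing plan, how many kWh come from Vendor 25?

Cheapest first:
Vendor C at 10: take all 13 kWh — 33 still needed.
Vendor 14 (11): use full 6 — 27 kWh to go.
Vendor Q at 19: take all 25 kWh — 2 still needed.
Take 2 from Vendor 25 at 21 to finish.

2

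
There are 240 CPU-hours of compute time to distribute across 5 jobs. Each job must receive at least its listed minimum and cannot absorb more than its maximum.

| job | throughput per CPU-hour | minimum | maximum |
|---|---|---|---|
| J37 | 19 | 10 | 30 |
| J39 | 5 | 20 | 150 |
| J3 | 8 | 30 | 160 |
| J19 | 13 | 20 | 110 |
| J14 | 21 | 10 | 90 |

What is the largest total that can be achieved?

Meeting every minimum uses 10+20+30+20+10 = 90 CPU-hours, leaving 150.
Rank by throughput per CPU-hour: J14 21 > J37 19 > J19 13 > J3 8 > J39 5.
J14 takes 80 more to reach its cap of 90 → 70 left.
Give J37 20 more to hit its cap of 30 → 50 left.
J19 has room for 90 more but only 50 remain, so it gets 70.
Total = 19×30 + 5×20 + 8×30 + 13×70 + 21×90 = 3710.

3710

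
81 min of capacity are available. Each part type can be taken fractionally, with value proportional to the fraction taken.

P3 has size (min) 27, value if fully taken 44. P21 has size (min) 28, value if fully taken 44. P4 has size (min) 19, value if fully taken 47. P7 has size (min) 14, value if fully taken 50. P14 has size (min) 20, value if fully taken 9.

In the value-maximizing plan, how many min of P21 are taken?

21

Best value per unit of size first: P7 50/14≈3.57, P4 47/19≈2.47, P3 44/27≈1.63, P21 44/28≈1.57, P14 9/20≈0.45.
All 14 min of P7 fit (value 50) → 67 remain.
All 19 min of P4 fit (value 47) → 48 remain.
Take all of P3 (27 min, value 44) → 21 min left.
Fill the last 21 min with part of P21: 21/28 of it earns 33.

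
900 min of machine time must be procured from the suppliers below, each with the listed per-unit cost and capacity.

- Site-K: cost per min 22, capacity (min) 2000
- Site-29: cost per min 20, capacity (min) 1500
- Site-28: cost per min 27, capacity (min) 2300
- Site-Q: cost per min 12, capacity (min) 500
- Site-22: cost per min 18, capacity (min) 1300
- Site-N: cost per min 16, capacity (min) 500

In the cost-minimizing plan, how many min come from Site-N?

Fill from the cheapest supplier first.
Take 500 from Site-Q at 12 → need 400 more.
Site-N (16): take the remaining 400 → done.
Site-22, Site-29, Site-K, Site-28: unused.

400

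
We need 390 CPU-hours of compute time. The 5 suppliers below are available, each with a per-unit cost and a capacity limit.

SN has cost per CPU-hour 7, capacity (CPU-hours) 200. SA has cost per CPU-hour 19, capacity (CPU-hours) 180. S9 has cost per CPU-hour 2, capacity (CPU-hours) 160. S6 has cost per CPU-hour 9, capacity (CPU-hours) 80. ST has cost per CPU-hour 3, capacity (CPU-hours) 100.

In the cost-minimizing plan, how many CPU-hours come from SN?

Use suppliers in increasing cost order.
Take 160 from S9 at 2 → need 230 more.
Take 100 from ST at 3 → need 130 more.
SN at 7: take 130 of its 200 → requirement met.
S6, SA: unused.

130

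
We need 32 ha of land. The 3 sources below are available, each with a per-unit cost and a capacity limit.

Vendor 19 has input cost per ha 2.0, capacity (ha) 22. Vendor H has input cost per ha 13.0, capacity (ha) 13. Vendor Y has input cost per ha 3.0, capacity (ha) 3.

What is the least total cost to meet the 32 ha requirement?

144

Fill from the cheapest source first.
Vendor 19 (2.0): use full 22 ; 10 ha to go.
Take 3 from Vendor Y at 3.0 ; need 7 more.
Take 7 from Vendor H at 13.0 to finish.
Cost = 22×2.0 + 3×3.0 + 7×13.0 = 144.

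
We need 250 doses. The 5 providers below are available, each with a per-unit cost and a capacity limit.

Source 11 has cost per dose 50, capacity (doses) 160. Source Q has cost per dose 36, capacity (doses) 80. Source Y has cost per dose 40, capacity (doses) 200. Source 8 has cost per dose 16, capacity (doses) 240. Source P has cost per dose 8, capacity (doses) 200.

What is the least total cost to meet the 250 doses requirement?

2400

Fill from the cheapest provider first.
Take 200 from Source P at 8 → need 50 more.
Source 8 (16): take the remaining 50 → done.
Source Q, Source Y, Source 11: unused.
Cost = 200×8 + 50×16 = 2400.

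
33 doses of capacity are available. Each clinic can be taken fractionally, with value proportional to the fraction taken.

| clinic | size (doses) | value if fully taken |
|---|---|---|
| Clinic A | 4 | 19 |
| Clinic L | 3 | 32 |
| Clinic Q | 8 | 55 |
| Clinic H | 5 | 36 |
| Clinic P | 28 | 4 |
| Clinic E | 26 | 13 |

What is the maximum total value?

Best value per unit of size first: Clinic L 32/3≈10.7, Clinic H 36/5≈7.2, Clinic Q 55/8≈6.88, Clinic A 19/4≈4.75, Clinic E 13/26≈0.5, Clinic P 4/28≈0.143.
All 3 doses of Clinic L fit (value 32) — 30 remain.
Take all of Clinic H (5 doses, value 36) — 25 doses left.
Clinic Q: take in full, 8 doses for value 55 — 17 left.
Take all of Clinic A (4 doses, value 19) — 13 doses left.
Only 13 doses remain; take 13/26 of Clinic E for value 13×13/26 = 6.5.
Total value = 148.5.

148.5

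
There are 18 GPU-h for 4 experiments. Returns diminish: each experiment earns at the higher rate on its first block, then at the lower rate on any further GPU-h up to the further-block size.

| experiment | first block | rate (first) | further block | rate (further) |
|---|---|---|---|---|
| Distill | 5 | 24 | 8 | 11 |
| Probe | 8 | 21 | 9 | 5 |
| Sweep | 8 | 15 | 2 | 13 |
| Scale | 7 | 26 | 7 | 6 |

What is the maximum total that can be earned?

428

Rank every tier by rate: Scale/tier1 26 > Distill/tier1 24 > Probe/tier1 21 > Sweep/tier1 15 > Sweep/tier2 13 > Distill/tier2 11 > Scale/tier2 6 > Probe/tier2 5.
Scale/tier1 (26): +7 — 11 left.
Distill tier1 at 24: fill all 5 — 6 left.
6 remain; put them into Probe tier1 at 21.
Total = 26×7 + 24×5 + 21×6 = 428.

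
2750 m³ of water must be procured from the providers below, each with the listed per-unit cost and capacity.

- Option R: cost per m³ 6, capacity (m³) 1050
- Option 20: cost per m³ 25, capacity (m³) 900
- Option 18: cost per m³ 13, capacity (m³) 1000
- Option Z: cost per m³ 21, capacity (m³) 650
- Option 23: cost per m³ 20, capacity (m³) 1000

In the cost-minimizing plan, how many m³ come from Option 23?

Use providers in increasing cost order.
Take 1050 from Option R at 6 — need 1700 more.
Option 18 (13): use full 1000 — 700 m³ to go.
Option 23 (20): take the remaining 700 — done.
Option Z, Option 20: unused.

700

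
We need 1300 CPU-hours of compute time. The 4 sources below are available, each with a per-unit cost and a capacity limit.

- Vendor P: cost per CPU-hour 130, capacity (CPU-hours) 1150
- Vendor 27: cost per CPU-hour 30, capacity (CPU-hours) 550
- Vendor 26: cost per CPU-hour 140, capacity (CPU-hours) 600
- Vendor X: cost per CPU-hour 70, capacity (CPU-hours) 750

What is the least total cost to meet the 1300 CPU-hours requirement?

69000

Fill from the cheapest source first.
Vendor 27 at 30: take all 550 CPU-hours ; 750 still needed.
Vendor X at 70: take all 750 CPU-hours ; 0 still needed.
Vendor P, Vendor 26: unused.
Cost = 550×30 + 750×70 = 69000.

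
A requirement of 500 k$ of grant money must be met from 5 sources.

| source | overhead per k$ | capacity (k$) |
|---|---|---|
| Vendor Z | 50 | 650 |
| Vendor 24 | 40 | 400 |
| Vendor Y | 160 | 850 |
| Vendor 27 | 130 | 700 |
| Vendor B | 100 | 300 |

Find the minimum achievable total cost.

Cheapest first:
Vendor 24 at 40: take all 400 k$ ; 100 still needed.
Take 100 from Vendor Z at 50 to finish.
Vendor B, Vendor 27, Vendor Y: unused.
Cost = 400×40 + 100×50 = 21000.

21000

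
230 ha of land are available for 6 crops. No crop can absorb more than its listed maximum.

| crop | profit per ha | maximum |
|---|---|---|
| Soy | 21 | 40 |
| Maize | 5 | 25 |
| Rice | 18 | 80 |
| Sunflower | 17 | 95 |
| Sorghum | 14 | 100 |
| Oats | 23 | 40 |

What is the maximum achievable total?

4390

Highest profit per ha first: Oats 23 > Soy 21 > Rice 18 > Sunflower 17 > Sorghum 14 > Maize 5.
Oats: +40 to 40 (cap) → 190 left.
Give Soy 40 to hit its cap of 40 → 150 left.
Give Rice 80 to hit its cap of 80 → 70 left.
Sunflower: +70 (room for 95) → 70. Pool exhausted.
Total = 21×40 + 18×80 + 17×70 + 23×40 = 4390.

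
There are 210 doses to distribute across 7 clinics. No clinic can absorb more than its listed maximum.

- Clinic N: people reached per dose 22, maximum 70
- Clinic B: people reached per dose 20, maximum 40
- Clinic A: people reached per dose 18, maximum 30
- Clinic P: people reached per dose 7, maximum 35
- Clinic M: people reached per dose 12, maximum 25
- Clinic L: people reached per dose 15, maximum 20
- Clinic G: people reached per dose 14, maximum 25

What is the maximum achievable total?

Order the clinics by people reached per dose: Clinic N 22 > Clinic B 20 > Clinic A 18 > Clinic L 15 > Clinic G 14 > Clinic M 12 > Clinic P 7.
Clinic N: +70 to 70 (cap) — 140 left.
Clinic B: +40 to 40 (cap) — 100 left.
Clinic A takes 30 to reach its cap of 30 — 70 left.
Give Clinic L 20 to hit its cap of 20 — 50 left.
Give Clinic G 25 to hit its cap of 25 — 25 left.
Clinic M takes 25 to reach its cap of 25 — 0 left.
Total = 22×70 + 20×40 + 18×30 + 12×25 + 15×20 + 14×25 = 3830.

3830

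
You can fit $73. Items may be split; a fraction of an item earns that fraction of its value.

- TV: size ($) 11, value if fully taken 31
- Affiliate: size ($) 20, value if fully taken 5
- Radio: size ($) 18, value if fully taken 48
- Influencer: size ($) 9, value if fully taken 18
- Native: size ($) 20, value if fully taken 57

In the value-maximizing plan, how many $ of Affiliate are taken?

Sort by value density: Native 57/20≈2.85, TV 31/11≈2.82, Radio 48/18≈2.67, Influencer 18/9≈2, Affiliate 5/20≈0.25.
All 20 $ of Native fit (value 57) — 53 remain.
Take all of TV (11 $, value 31) — 42 $ left.
All 18 $ of Radio fit (value 48) — 24 remain.
Take all of Influencer (9 $, value 18) — 15 $ left.
15 $ left: a 15/20 share of Affiliate gives 5×15/20 = 3.75.

15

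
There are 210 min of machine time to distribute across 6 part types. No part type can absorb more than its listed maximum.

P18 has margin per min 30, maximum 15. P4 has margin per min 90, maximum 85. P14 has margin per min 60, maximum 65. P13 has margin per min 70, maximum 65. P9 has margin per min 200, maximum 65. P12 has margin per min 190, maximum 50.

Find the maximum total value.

30850

Rank by margin per min: P9 200 > P12 190 > P4 90 > P13 70 > P14 60 > P18 30.
P9 takes 65 to reach its cap of 65 ; 145 left.
P12: +50 to 50 (cap) ; 95 left.
Give P4 85 to hit its cap of 85 ; 10 left.
Only 10 left; P13 takes them to reach 10.
Total = 90×85 + 70×10 + 200×65 + 190×50 = 30850.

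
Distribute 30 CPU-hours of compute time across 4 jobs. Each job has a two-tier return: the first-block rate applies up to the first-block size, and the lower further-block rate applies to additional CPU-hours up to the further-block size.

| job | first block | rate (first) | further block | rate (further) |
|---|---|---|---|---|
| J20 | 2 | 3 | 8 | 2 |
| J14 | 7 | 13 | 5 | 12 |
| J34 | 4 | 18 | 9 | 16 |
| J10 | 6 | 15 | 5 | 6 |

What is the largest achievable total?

445

Rank every tier by rate: J34/tier1 18 > J34/tier2 16 > J10/tier1 15 > J14/tier1 13 > J14/tier2 12 > J10/tier2 6 > J20/tier1 3 > J20/tier2 2.
J34 tier1 at 18: fill all 4 ; 26 left.
J34 tier2 at 16: fill all 9 ; 17 left.
J10/tier1 (15): +6 ; 11 left.
J14/tier1 (13): +7 ; 4 left.
J14/tier2: +4 of 5 at 12; pool empty.
Total = 18×4 + 16×9 + 15×6 + 13×7 + 12×4 = 445.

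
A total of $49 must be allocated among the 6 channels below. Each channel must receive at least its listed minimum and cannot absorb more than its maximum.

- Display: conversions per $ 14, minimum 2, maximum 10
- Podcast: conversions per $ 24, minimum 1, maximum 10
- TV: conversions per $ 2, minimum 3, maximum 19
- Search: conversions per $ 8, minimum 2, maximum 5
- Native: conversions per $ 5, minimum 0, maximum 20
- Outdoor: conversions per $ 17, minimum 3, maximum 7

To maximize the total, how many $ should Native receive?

Meeting every minimum uses 2+1+3+2+0+3 = 11 $, leaving 38.
Order the channels by conversions per $: Podcast 24 > Outdoor 17 > Display 14 > Search 8 > Native 5 > TV 2.
Podcast takes 9 more to reach its cap of 10 → 29 left.
Give Outdoor 4 more to hit its cap of 7 → 25 left.
Give Display 8 more to hit its cap of 10 → 17 left.
Search: +3 to 5 (cap) → 14 left.
Only 14 left; Native takes them to reach 14.

14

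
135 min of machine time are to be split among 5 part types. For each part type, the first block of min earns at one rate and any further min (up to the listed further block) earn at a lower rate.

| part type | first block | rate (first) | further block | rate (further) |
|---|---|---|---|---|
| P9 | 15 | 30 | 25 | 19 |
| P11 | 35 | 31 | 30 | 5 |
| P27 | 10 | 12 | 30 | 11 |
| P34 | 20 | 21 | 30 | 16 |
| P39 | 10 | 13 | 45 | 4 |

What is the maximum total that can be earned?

3040

Treat each block as its own option and order by rate: P11/T1 31 > P9/T1 30 > P34/T1 21 > P9/T2 19 > P34/T2 16 > P39/T1 13 > P27/T1 12 > P27/T2 11 > P11/T2 5 > P39/T2 4.
P11 T1 at 31: fill all 35 → 100 left.
P9 T1 at 30: fill all 15 → 85 left.
P34/T1 (21): +20 → 65 left.
P9 T2 at 19: fill all 25 → 40 left.
Fill P34 T2 block (30 at 16) → 10 left.
P39 T1 at 13: fill all 10 → 0 left.
Total = 31×35 + 30×15 + 21×20 + 19×25 + 16×30 + 13×10 = 3040.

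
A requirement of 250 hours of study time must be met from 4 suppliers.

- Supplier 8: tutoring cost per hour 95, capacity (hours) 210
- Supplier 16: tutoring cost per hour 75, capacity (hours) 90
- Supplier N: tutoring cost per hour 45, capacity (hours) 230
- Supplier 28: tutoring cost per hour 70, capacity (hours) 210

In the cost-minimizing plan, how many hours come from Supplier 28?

Cheapest first:
Take 230 from Supplier N at 45 ; need 20 more.
Supplier 28 (70): take the remaining 20 ; done.
Supplier 16, Supplier 8: unused.

20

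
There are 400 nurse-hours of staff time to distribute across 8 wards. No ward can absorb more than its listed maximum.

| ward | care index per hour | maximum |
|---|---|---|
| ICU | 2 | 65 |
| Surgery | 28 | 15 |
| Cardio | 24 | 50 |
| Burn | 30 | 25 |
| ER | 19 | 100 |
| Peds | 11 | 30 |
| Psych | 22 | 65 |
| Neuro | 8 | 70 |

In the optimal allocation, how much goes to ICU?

Rank by care index per hour: Burn 30 > Surgery 28 > Cardio 24 > Psych 22 > ER 19 > Peds 11 > Neuro 8 > ICU 2.
Burn: +25 to 25 (cap) — 375 left.
Give Surgery 15 to hit its cap of 15 — 360 left.
Cardio: +50 to 50 (cap) — 310 left.
Give Psych 65 to hit its cap of 65 — 245 left.
Give ER 100 to hit its cap of 100 — 145 left.
Peds takes 30 to reach its cap of 30 — 115 left.
Neuro takes 70 to reach its cap of 70 — 45 left.
ICU has room for 65 but only 45 remain, so it gets 45.

45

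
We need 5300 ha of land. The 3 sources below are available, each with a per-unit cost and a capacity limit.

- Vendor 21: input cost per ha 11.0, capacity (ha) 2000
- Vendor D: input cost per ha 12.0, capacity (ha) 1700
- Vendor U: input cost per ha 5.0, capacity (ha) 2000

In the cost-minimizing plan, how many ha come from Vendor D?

Cheapest first:
Vendor U at 5.0: take all 2000 ha ; 3300 still needed.
Vendor 21 at 11.0: take all 2000 ha ; 1300 still needed.
Take 1300 from Vendor D at 12.0 to finish.

1300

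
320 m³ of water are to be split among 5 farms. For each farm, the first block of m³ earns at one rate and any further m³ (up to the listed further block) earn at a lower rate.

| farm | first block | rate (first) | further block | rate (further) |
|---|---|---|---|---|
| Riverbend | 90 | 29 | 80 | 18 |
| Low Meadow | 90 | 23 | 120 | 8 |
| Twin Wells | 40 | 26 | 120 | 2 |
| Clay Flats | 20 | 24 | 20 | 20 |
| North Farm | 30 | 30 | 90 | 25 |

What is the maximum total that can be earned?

8430

Treat each block as its own option and order by rate: North Farm/first 30 > Riverbend/first 29 > Twin Wells/first 26 > North Farm/second 25 > Clay Flats/first 24 > Low Meadow/first 23 > Clay Flats/second 20 > Riverbend/second 18 > Low Meadow/second 8 > Twin Wells/second 2.
North Farm first at 30: fill all 30 — 290 left.
Riverbend/first (29): +90 — 200 left.
Twin Wells/first (26): +40 — 160 left.
Fill North Farm second block (90 at 25) — 70 left.
Clay Flats/first (24): +20 — 50 left.
Low Meadow first at 23: only 50 left, fill 50.
Total = 30×30 + 29×90 + 26×40 + 25×90 + 24×20 + 23×50 = 8430.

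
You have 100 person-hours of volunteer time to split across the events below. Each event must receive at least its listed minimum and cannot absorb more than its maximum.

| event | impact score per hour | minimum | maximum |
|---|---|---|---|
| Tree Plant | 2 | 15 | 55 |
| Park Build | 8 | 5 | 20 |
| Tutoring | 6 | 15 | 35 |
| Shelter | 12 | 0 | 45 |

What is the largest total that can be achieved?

Meeting every minimum uses 15+5+15+0 = 35 person-hours, leaving 65.
Rank by impact score per hour: Shelter 12 > Park Build 8 > Tutoring 6 > Tree Plant 2.
Shelter takes 45 more to reach its cap of 45 — 20 left.
Give Park Build 15 more to hit its cap of 20 — 5 left.
Tutoring: +5 (room for 20) → 20. Pool exhausted.
Total = 2×15 + 8×20 + 6×20 + 12×45 = 850.

850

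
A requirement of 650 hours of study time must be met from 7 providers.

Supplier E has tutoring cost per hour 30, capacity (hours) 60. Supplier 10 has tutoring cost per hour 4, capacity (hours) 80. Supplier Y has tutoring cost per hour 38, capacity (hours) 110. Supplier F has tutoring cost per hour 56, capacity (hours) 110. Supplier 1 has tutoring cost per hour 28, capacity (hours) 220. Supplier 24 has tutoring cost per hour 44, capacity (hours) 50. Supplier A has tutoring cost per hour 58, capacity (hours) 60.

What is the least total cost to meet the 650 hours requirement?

21980

Fill from the cheapest provider first.
Supplier 10 at 4: take all 80 hours → 570 still needed.
Supplier 1 (28): use full 220 → 350 hours to go.
Take 60 from Supplier E at 30 → need 290 more.
Take 110 from Supplier Y at 38 → need 180 more.
Supplier 24 (44): use full 50 → 130 hours to go.
Supplier F (56): use full 110 → 20 hours to go.
Supplier A (58): take the remaining 20 → done.
Cost = 80×4 + 220×28 + 60×30 + 110×38 + 50×44 + 110×56 + 20×58 = 21980.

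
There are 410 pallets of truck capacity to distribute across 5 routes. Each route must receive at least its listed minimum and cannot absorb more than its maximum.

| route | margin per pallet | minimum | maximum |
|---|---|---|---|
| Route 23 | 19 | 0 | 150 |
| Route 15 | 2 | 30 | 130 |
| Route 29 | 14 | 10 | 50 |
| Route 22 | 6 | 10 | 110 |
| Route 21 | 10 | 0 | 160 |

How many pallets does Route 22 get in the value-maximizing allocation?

Meeting every minimum uses 0+30+10+10+0 = 50 pallets, leaving 360.
Highest margin per pallet first: Route 23 19 > Route 29 14 > Route 21 10 > Route 22 6 > Route 15 2.
Give Route 23 150 more to hit its cap of 150 ; 210 left.
Give Route 29 40 more to hit its cap of 50 ; 170 left.
Give Route 21 160 more to hit its cap of 160 ; 10 left.
Only 10 left; Route 22 takes them to reach 20.

20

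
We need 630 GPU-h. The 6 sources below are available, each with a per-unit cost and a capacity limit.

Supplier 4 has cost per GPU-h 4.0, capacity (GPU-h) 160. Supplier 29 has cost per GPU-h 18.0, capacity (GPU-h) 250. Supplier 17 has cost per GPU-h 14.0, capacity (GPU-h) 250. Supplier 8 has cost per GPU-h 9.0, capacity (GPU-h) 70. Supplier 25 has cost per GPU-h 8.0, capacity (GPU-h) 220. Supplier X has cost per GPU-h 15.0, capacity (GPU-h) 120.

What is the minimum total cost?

5550

Fill from the cheapest source first.
Supplier 4 (4.0): use full 160 → 470 GPU-h to go.
Take 220 from Supplier 25 at 8.0 → need 250 more.
Supplier 8 at 9.0: take all 70 GPU-h → 180 still needed.
Supplier 17 at 14.0: take 180 of its 250 → requirement met.
Supplier X, Supplier 29: unused.
Cost = 160×4.0 + 220×8.0 + 70×9.0 + 180×14.0 = 5550.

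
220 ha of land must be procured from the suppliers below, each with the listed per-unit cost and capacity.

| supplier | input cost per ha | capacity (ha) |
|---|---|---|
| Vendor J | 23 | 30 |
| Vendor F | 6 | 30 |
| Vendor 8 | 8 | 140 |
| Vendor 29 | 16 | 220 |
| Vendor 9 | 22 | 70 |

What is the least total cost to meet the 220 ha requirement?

Use suppliers in increasing cost order.
Vendor F (6): use full 30 → 190 ha to go.
Vendor 8 at 8: take all 140 ha → 50 still needed.
Vendor 29 (16): take the remaining 50 → done.
Vendor 9, Vendor J: unused.
Cost = 30×6 + 140×8 + 50×16 = 2100.

2100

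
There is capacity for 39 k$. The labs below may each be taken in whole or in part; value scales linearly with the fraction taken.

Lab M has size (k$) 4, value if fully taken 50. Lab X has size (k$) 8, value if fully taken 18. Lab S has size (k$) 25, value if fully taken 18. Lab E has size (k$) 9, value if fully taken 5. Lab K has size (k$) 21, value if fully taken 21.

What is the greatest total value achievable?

Sort by value density: Lab M 50/4≈12.5, Lab X 18/8≈2.25, Lab K 21/21≈1, Lab S 18/25≈0.72, Lab E 5/9≈0.556.
Lab M: take in full, 4 k$ for value 50 ; 35 left.
All 8 k$ of Lab X fit (value 18) ; 27 remain.
All 21 k$ of Lab K fit (value 21) ; 6 remain.
6 k$ left: a 6/25 share of Lab S gives 18×6/25 = 4.32.
Total value = 93.32.

93.32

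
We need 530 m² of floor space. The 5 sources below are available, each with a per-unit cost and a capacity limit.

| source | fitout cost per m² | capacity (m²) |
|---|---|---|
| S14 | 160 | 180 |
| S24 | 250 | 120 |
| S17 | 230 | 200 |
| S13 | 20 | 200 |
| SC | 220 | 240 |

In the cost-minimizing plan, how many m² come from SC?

Use sources in increasing cost order.
S13 (20): use full 200 → 330 m² to go.
Take 180 from S14 at 160 → need 150 more.
SC (220): take the remaining 150 → done.
S17, S24: unused.

150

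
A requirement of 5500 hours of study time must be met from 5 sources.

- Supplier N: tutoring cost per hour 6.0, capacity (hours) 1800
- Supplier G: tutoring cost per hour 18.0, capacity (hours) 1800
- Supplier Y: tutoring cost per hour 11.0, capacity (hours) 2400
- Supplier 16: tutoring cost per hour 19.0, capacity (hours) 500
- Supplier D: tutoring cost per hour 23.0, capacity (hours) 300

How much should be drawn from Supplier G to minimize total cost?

Cheapest first:
Supplier N at 6.0: take all 1800 hours ; 3700 still needed.
Take 2400 from Supplier Y at 11.0 ; need 1300 more.
Supplier G (18.0): take the remaining 1300 ; done.
Supplier 16, Supplier D: unused.

1300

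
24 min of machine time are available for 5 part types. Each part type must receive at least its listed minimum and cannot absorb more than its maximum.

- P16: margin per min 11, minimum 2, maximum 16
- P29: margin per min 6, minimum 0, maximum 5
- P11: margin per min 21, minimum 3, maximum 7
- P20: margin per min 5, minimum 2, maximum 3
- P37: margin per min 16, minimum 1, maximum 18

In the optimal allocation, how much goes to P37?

13

Meeting every minimum uses 2+0+3+2+1 = 8 min, leaving 16.
Highest margin per min first: P11 21 > P37 16 > P16 11 > P29 6 > P20 5.
P11: +4 to 7 (cap) ; 12 left.
P37 has room for 17 more but only 12 remain, so it gets 13.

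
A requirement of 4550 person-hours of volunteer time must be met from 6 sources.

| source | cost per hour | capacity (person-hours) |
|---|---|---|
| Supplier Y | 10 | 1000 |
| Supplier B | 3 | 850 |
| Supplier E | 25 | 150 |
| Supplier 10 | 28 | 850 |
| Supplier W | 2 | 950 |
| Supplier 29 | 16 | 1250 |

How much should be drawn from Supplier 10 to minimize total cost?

350

Use sources in increasing cost order.
Take 950 from Supplier W at 2 → need 3600 more.
Supplier B (3): use full 850 → 2750 person-hours to go.
Supplier Y (10): use full 1000 → 1750 person-hours to go.
Supplier 29 (16): use full 1250 → 500 person-hours to go.
Supplier E at 25: take all 150 person-hours → 350 still needed.
Supplier 10 (28): take the remaining 350 → done.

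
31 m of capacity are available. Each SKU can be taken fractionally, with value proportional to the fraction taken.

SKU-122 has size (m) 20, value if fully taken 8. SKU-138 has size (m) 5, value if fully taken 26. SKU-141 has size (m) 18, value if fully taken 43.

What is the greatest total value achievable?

Sort by value density: SKU-138 26/5≈5.2, SKU-141 43/18≈2.39, SKU-122 8/20≈0.4.
All 5 m of SKU-138 fit (value 26) → 26 remain.
All 18 m of SKU-141 fit (value 43) → 8 remain.
Fill the last 8 m with part of SKU-122: 8/20 of it earns 3.2.
Total value = 72.2.

72.2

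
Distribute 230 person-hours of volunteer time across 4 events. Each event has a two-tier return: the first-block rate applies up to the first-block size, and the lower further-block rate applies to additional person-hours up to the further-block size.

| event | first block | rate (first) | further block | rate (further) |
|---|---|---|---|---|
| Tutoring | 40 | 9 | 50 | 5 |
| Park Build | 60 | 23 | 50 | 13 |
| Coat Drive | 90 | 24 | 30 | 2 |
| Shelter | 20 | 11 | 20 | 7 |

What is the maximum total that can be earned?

Rank every tier by rate: Coat Drive/first 24 > Park Build/first 23 > Park Build/second 13 > Shelter/first 11 > Tutoring/first 9 > Shelter/second 7 > Tutoring/second 5 > Coat Drive/second 2.
Fill Coat Drive first block (90 at 24) ; 140 left.
Park Build first at 23: fill all 60 ; 80 left.
Park Build/second (13): +50 ; 30 left.
Shelter/first (11): +20 ; 10 left.
Tutoring/first: +10 of 40 at 9; pool empty.
Total = 24×90 + 23×60 + 13×50 + 11×20 + 9×10 = 4500.

4500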